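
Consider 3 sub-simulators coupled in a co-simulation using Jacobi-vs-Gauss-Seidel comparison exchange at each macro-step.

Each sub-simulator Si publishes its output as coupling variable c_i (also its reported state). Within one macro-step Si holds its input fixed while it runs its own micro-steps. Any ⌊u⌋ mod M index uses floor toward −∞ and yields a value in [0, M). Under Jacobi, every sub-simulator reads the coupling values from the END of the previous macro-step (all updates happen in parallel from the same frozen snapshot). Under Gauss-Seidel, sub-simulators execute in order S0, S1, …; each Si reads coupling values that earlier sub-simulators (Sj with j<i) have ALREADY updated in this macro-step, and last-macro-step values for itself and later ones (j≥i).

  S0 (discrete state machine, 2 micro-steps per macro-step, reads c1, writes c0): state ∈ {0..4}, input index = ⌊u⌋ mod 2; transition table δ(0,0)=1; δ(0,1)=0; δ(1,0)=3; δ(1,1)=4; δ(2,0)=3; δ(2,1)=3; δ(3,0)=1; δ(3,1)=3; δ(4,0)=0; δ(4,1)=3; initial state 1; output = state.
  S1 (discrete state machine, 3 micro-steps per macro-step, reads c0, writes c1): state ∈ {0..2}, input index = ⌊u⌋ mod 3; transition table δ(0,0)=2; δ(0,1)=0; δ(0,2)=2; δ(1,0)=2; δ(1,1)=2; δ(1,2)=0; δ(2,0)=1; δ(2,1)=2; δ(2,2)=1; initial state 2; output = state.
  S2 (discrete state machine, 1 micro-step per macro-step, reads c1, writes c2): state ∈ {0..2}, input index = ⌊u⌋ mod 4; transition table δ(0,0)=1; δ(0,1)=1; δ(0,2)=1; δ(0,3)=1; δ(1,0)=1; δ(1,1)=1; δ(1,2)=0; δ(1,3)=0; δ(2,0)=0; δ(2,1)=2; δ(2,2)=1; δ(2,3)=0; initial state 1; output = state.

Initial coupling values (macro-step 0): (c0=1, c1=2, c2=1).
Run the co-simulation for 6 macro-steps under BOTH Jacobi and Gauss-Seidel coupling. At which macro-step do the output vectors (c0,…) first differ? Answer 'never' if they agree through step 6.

first divergence at macro-step: never

[Jacobi] macro 1: S0 reads c1=2 → after 2×micro: 1; S1 reads c0=1 → after 3×micro: 2; S2 reads c1=2 → after 1×micro: 0 ⇒ (c0=1, c1=2, c2=0)
[Jacobi] macro 2: S0 reads c1=2 → after 2×micro: 1; S1 reads c0=1 → after 3×micro: 2; S2 reads c1=2 → after 1×micro: 1 ⇒ (c0=1, c1=2, c2=1)
[Jacobi] macro 3: S0 reads c1=2 → after 2×micro: 1; S1 reads c0=1 → after 3×micro: 2; S2 reads c1=2 → after 1×micro: 0 ⇒ (c0=1, c1=2, c2=0)
[Jacobi] macro 4: S0 reads c1=2 → after 2×micro: 1; S1 reads c0=1 → after 3×micro: 2; S2 reads c1=2 → after 1×micro: 1 ⇒ (c0=1, c1=2, c2=1)
[Jacobi] macro 5: S0 reads c1=2 → after 2×micro: 1; S1 reads c0=1 → after 3×micro: 2; S2 reads c1=2 → after 1×micro: 0 ⇒ (c0=1, c1=2, c2=0)
[Jacobi] macro 6: S0 reads c1=2 → after 2×micro: 1; S1 reads c0=1 → after 3×micro: 2; S2 reads c1=2 → after 1×micro: 1 ⇒ (c0=1, c1=2, c2=1)
[Gauss-Seidel] macro 1: S0 reads c1=2 → after 2×micro: 1; S1 reads c0=1 → after 3×micro: 2; S2 reads c1=2 → after 1×micro: 0 ⇒ (c0=1, c1=2, c2=0)
[Gauss-Seidel] macro 2: S0 reads c1=2 → after 2×micro: 1; S1 reads c0=1 → after 3×micro: 2; S2 reads c1=2 → after 1×micro: 1 ⇒ (c0=1, c1=2, c2=1)
[Gauss-Seidel] macro 3: S0 reads c1=2 → after 2×micro: 1; S1 reads c0=1 → after 3×micro: 2; S2 reads c1=2 → after 1×micro: 0 ⇒ (c0=1, c1=2, c2=0)
[Gauss-Seidel] macro 4: S0 reads c1=2 → after 2×micro: 1; S1 reads c0=1 → after 3×micro: 2; S2 reads c1=2 → after 1×micro: 1 ⇒ (c0=1, c1=2, c2=1)
[Gauss-Seidel] macro 5: S0 reads c1=2 → after 2×micro: 1; S1 reads c0=1 → after 3×micro: 2; S2 reads c1=2 → after 1×micro: 0 ⇒ (c0=1, c1=2, c2=0)
[Gauss-Seidel] macro 6: S0 reads c1=2 → after 2×micro: 1; S1 reads c0=1 → after 3×micro: 2; S2 reads c1=2 → after 1×micro: 1 ⇒ (c0=1, c1=2, c2=1)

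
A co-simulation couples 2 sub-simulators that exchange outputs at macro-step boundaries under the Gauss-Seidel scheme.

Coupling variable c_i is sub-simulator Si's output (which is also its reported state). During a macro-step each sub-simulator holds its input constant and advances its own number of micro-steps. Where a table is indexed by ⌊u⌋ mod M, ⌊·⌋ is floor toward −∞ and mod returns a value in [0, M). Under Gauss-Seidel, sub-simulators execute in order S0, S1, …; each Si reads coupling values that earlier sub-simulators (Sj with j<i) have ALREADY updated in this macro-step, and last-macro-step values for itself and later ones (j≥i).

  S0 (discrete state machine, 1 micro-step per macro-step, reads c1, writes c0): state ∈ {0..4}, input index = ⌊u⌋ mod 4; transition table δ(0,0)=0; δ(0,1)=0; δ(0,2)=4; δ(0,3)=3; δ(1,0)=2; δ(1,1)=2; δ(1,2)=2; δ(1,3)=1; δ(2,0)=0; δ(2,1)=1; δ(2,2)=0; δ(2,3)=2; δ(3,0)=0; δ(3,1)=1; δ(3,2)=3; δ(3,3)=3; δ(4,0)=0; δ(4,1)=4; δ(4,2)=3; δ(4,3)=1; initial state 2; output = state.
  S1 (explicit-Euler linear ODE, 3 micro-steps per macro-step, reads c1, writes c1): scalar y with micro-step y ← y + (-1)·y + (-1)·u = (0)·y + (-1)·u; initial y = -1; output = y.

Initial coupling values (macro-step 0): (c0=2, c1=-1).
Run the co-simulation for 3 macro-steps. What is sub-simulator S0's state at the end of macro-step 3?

macro 1: S0 reads c1=-1 → after 1×micro: 2; S1 reads c1=-1 → after 3×micro: 1 ⇒ (c0=2, c1=1)
macro 2: S0 reads c1=1 → after 1×micro: 1; S1 reads c1=1 → after 3×micro: -1 ⇒ (c0=1, c1=-1)
macro 3: S0 reads c1=-1 → after 1×micro: 1; S1 reads c1=-1 → after 3×micro: 1 ⇒ (c0=1, c1=1)

S0 state at macro-step 3 = 1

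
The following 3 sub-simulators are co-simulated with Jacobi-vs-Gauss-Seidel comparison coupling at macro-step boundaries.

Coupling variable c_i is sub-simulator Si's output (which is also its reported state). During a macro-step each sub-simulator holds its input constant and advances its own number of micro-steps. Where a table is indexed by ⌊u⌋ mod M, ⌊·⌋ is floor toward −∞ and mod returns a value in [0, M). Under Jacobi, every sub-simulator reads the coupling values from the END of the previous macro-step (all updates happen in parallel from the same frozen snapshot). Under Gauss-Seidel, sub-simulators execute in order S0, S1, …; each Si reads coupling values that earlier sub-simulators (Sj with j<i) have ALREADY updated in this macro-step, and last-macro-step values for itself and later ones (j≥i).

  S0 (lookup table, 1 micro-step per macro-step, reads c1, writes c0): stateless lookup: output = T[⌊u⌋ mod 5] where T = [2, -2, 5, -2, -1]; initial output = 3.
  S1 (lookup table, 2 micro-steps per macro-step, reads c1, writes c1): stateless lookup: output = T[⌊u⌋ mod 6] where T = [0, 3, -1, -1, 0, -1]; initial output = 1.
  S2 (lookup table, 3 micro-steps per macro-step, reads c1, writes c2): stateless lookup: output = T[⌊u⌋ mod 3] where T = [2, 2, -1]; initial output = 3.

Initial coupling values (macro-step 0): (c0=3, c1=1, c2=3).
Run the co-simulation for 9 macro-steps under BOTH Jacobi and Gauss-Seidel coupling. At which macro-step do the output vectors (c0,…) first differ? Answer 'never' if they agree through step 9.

first divergence at macro-step: 2

[Jacobi] macro 1: S0 reads c1=1 → after 1×micro: -2; S1 reads c1=1 → after 2×micro: 3; S2 reads c1=1 → after 3×micro: 2 ⇒ (c0=-2, c1=3, c2=2)
[Jacobi] macro 2: S0 reads c1=3 → after 1×micro: -2; S1 reads c1=3 → after 2×micro: -1; S2 reads c1=3 → after 3×micro: 2 ⇒ (c0=-2, c1=-1, c2=2)
[Jacobi] macro 3: S0 reads c1=-1 → after 1×micro: -1; S1 reads c1=-1 → after 2×micro: -1; S2 reads c1=-1 → after 3×micro: -1 ⇒ (c0=-1, c1=-1, c2=-1)
[Jacobi] macro 4: S0 reads c1=-1 → after 1×micro: -1; S1 reads c1=-1 → after 2×micro: -1; S2 reads c1=-1 → after 3×micro: -1 ⇒ (c0=-1, c1=-1, c2=-1)
[Jacobi] macro 5: S0 reads c1=-1 → after 1×micro: -1; S1 reads c1=-1 → after 2×micro: -1; S2 reads c1=-1 → after 3×micro: -1 ⇒ (c0=-1, c1=-1, c2=-1)
[Jacobi] macro 6: S0 reads c1=-1 → after 1×micro: -1; S1 reads c1=-1 → after 2×micro: -1; S2 reads c1=-1 → after 3×micro: -1 ⇒ (c0=-1, c1=-1, c2=-1)
[Jacobi] macro 7: S0 reads c1=-1 → after 1×micro: -1; S1 reads c1=-1 → after 2×micro: -1; S2 reads c1=-1 → after 3×micro: -1 ⇒ (c0=-1, c1=-1, c2=-1)
[Jacobi] macro 8: S0 reads c1=-1 → after 1×micro: -1; S1 reads c1=-1 → after 2×micro: -1; S2 reads c1=-1 → after 3×micro: -1 ⇒ (c0=-1, c1=-1, c2=-1)
[Jacobi] macro 9: S0 reads c1=-1 → after 1×micro: -1; S1 reads c1=-1 → after 2×micro: -1; S2 reads c1=-1 → after 3×micro: -1 ⇒ (c0=-1, c1=-1, c2=-1)
[Gauss-Seidel] macro 1: S0 reads c1=1 → after 1×micro: -2; S1 reads c1=1 → after 2×micro: 3; S2 reads c1=3 → after 3×micro: 2 ⇒ (c0=-2, c1=3, c2=2)
[Gauss-Seidel] macro 2: S0 reads c1=3 → after 1×micro: -2; S1 reads c1=3 → after 2×micro: -1; S2 reads c1=-1 → after 3×micro: -1 ⇒ (c0=-2, c1=-1, c2=-1)
[Gauss-Seidel] macro 3: S0 reads c1=-1 → after 1×micro: -1; S1 reads c1=-1 → after 2×micro: -1; S2 reads c1=-1 → after 3×micro: -1 ⇒ (c0=-1, c1=-1, c2=-1)
[Gauss-Seidel] macro 4: S0 reads c1=-1 → after 1×micro: -1; S1 reads c1=-1 → after 2×micro: -1; S2 reads c1=-1 → after 3×micro: -1 ⇒ (c0=-1, c1=-1, c2=-1)
[Gauss-Seidel] macro 5: S0 reads c1=-1 → after 1×micro: -1; S1 reads c1=-1 → after 2×micro: -1; S2 reads c1=-1 → after 3×micro: -1 ⇒ (c0=-1, c1=-1, c2=-1)
[Gauss-Seidel] macro 6: S0 reads c1=-1 → after 1×micro: -1; S1 reads c1=-1 → after 2×micro: -1; S2 reads c1=-1 → after 3×micro: -1 ⇒ (c0=-1, c1=-1, c2=-1)
[Gauss-Seidel] macro 7: S0 reads c1=-1 → after 1×micro: -1; S1 reads c1=-1 → after 2×micro: -1; S2 reads c1=-1 → after 3×micro: -1 ⇒ (c0=-1, c1=-1, c2=-1)
[Gauss-Seidel] macro 8: S0 reads c1=-1 → after 1×micro: -1; S1 reads c1=-1 → after 2×micro: -1; S2 reads c1=-1 → after 3×micro: -1 ⇒ (c0=-1, c1=-1, c2=-1)
[Gauss-Seidel] macro 9: S0 reads c1=-1 → after 1×micro: -1; S1 reads c1=-1 → after 2×micro: -1; S2 reads c1=-1 → after 3×micro: -1 ⇒ (c0=-1, c1=-1, c2=-1)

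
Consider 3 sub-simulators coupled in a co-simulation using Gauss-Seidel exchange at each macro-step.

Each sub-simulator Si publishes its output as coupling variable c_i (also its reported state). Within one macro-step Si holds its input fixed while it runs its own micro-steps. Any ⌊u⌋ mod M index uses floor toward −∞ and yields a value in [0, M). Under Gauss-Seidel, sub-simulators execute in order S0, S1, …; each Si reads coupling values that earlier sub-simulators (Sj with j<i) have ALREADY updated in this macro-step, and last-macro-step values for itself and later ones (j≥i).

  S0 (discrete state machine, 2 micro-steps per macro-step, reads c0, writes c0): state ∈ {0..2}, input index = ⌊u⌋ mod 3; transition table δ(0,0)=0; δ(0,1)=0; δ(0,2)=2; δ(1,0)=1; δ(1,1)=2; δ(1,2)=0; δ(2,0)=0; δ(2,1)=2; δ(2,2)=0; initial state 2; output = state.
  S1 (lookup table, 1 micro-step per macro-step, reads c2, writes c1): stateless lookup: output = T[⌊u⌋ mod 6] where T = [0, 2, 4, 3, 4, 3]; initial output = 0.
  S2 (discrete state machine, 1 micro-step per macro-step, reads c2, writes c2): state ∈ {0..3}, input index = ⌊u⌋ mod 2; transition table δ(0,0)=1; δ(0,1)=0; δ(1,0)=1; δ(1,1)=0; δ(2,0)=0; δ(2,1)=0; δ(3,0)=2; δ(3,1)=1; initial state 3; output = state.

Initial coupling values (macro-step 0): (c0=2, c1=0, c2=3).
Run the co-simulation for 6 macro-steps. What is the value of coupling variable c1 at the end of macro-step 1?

macro 1: S0 reads c0=2 → after 2×micro: 2; S1 reads c2=3 → after 1×micro: 3; S2 reads c2=3 → after 1×micro: 1 ⇒ (c0=2, c1=3, c2=1)
macro 2: S0 reads c0=2 → after 2×micro: 2; S1 reads c2=1 → after 1×micro: 2; S2 reads c2=1 → after 1×micro: 0 ⇒ (c0=2, c1=2, c2=0)
macro 3: S0 reads c0=2 → after 2×micro: 2; S1 reads c2=0 → after 1×micro: 0; S2 reads c2=0 → after 1×micro: 1 ⇒ (c0=2, c1=0, c2=1)
macro 4: S0 reads c0=2 → after 2×micro: 2; S1 reads c2=1 → after 1×micro: 2; S2 reads c2=1 → after 1×micro: 0 ⇒ (c0=2, c1=2, c2=0)
macro 5: S0 reads c0=2 → after 2×micro: 2; S1 reads c2=0 → after 1×micro: 0; S2 reads c2=0 → after 1×micro: 1 ⇒ (c0=2, c1=0, c2=1)
macro 6: S0 reads c0=2 → after 2×micro: 2; S1 reads c2=1 → after 1×micro: 2; S2 reads c2=1 → after 1×micro: 0 ⇒ (c0=2, c1=2, c2=0)

c1 at macro-step 1 = 3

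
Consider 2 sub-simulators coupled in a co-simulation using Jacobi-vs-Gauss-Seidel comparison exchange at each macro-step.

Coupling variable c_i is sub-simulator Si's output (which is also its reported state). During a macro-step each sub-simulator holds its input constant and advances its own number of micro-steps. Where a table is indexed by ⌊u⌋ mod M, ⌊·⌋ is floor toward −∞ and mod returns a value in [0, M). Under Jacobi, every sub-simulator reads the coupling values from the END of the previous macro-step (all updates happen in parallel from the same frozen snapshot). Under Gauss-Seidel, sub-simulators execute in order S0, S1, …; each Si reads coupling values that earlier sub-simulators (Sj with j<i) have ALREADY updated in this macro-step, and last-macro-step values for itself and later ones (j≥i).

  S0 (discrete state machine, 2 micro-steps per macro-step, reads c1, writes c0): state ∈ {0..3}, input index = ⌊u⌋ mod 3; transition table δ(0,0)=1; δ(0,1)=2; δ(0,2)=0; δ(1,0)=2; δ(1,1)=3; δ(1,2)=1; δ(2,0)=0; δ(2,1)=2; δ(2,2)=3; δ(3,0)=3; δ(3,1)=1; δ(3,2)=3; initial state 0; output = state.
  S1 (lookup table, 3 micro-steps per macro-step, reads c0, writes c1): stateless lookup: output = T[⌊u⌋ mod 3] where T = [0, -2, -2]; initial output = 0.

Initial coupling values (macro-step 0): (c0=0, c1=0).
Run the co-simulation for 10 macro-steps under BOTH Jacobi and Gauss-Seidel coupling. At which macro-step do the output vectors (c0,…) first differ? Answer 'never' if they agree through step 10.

[Jacobi] macro 1: S0 reads c1=0 → after 2×micro: 2; S1 reads c0=0 → after 3×micro: 0 ⇒ (c0=2, c1=0)
[Jacobi] macro 2: S0 reads c1=0 → after 2×micro: 1; S1 reads c0=2 → after 3×micro: -2 ⇒ (c0=1, c1=-2)
[Jacobi] macro 3: S0 reads c1=-2 → after 2×micro: 1; S1 reads c0=1 → after 3×micro: -2 ⇒ (c0=1, c1=-2)
[Jacobi] macro 4: S0 reads c1=-2 → after 2×micro: 1; S1 reads c0=1 → after 3×micro: -2 ⇒ (c0=1, c1=-2)
[Jacobi] macro 5: S0 reads c1=-2 → after 2×micro: 1; S1 reads c0=1 → after 3×micro: -2 ⇒ (c0=1, c1=-2)
[Jacobi] macro 6: S0 reads c1=-2 → after 2×micro: 1; S1 reads c0=1 → after 3×micro: -2 ⇒ (c0=1, c1=-2)
[Jacobi] macro 7: S0 reads c1=-2 → after 2×micro: 1; S1 reads c0=1 → after 3×micro: -2 ⇒ (c0=1, c1=-2)
[Jacobi] macro 8: S0 reads c1=-2 → after 2×micro: 1; S1 reads c0=1 → after 3×micro: -2 ⇒ (c0=1, c1=-2)
[Jacobi] macro 9: S0 reads c1=-2 → after 2×micro: 1; S1 reads c0=1 → after 3×micro: -2 ⇒ (c0=1, c1=-2)
[Jacobi] macro 10: S0 reads c1=-2 → after 2×micro: 1; S1 reads c0=1 → after 3×micro: -2 ⇒ (c0=1, c1=-2)
[Gauss-Seidel] macro 1: S0 reads c1=0 → after 2×micro: 2; S1 reads c0=2 → after 3×micro: -2 ⇒ (c0=2, c1=-2)
[Gauss-Seidel] macro 2: S0 reads c1=-2 → after 2×micro: 2; S1 reads c0=2 → after 3×micro: -2 ⇒ (c0=2, c1=-2)
[Gauss-Seidel] macro 3: S0 reads c1=-2 → after 2×micro: 2; S1 reads c0=2 → after 3×micro: -2 ⇒ (c0=2, c1=-2)
[Gauss-Seidel] macro 4: S0 reads c1=-2 → after 2×micro: 2; S1 reads c0=2 → after 3×micro: -2 ⇒ (c0=2, c1=-2)
[Gauss-Seidel] macro 5: S0 reads c1=-2 → after 2×micro: 2; S1 reads c0=2 → after 3×micro: -2 ⇒ (c0=2, c1=-2)
[Gauss-Seidel] macro 6: S0 reads c1=-2 → after 2×micro: 2; S1 reads c0=2 → after 3×micro: -2 ⇒ (c0=2, c1=-2)
[Gauss-Seidel] macro 7: S0 reads c1=-2 → after 2×micro: 2; S1 reads c0=2 → after 3×micro: -2 ⇒ (c0=2, c1=-2)
[Gauss-Seidel] macro 8: S0 reads c1=-2 → after 2×micro: 2; S1 reads c0=2 → after 3×micro: -2 ⇒ (c0=2, c1=-2)
[Gauss-Seidel] macro 9: S0 reads c1=-2 → after 2×micro: 2; S1 reads c0=2 → after 3×micro: -2 ⇒ (c0=2, c1=-2)
[Gauss-Seidel] macro 10: S0 reads c1=-2 → after 2×micro: 2; S1 reads c0=2 → after 3×micro: -2 ⇒ (c0=2, c1=-2)

first divergence at macro-step: 1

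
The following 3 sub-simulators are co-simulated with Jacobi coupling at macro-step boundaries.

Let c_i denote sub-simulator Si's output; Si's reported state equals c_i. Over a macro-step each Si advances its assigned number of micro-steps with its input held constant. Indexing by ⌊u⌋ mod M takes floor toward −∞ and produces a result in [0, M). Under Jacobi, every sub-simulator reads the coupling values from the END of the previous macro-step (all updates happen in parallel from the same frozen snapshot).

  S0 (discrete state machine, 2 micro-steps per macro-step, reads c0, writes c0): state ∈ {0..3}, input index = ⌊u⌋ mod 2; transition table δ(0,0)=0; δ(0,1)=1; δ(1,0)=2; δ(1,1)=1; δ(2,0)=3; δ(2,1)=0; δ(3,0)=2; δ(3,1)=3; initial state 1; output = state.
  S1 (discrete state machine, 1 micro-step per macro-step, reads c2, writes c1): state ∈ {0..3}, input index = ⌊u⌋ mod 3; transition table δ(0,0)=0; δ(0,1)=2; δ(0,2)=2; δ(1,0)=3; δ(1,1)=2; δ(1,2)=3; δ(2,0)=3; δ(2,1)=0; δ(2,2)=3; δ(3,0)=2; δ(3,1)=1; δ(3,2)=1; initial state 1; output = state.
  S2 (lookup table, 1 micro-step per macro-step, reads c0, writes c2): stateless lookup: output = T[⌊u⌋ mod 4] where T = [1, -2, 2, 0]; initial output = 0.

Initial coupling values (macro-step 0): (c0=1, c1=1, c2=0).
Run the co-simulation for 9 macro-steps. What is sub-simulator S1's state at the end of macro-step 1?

macro 1: S0 reads c0=1 → after 2×micro: 1; S1 reads c2=0 → after 1×micro: 3; S2 reads c0=1 → after 1×micro: -2 ⇒ (c0=1, c1=3, c2=-2)
macro 2: S0 reads c0=1 → after 2×micro: 1; S1 reads c2=-2 → after 1×micro: 1; S2 reads c0=1 → after 1×micro: -2 ⇒ (c0=1, c1=1, c2=-2)
macro 3: S0 reads c0=1 → after 2×micro: 1; S1 reads c2=-2 → after 1×micro: 2; S2 reads c0=1 → after 1×micro: -2 ⇒ (c0=1, c1=2, c2=-2)
macro 4: S0 reads c0=1 → after 2×micro: 1; S1 reads c2=-2 → after 1×micro: 0; S2 reads c0=1 → after 1×micro: -2 ⇒ (c0=1, c1=0, c2=-2)
macro 5: S0 reads c0=1 → after 2×micro: 1; S1 reads c2=-2 → after 1×micro: 2; S2 reads c0=1 → after 1×micro: -2 ⇒ (c0=1, c1=2, c2=-2)
macro 6: S0 reads c0=1 → after 2×micro: 1; S1 reads c2=-2 → after 1×micro: 0; S2 reads c0=1 → after 1×micro: -2 ⇒ (c0=1, c1=0, c2=-2)
macro 7: S0 reads c0=1 → after 2×micro: 1; S1 reads c2=-2 → after 1×micro: 2; S2 reads c0=1 → after 1×micro: -2 ⇒ (c0=1, c1=2, c2=-2)
macro 8: S0 reads c0=1 → after 2×micro: 1; S1 reads c2=-2 → after 1×micro: 0; S2 reads c0=1 → after 1×micro: -2 ⇒ (c0=1, c1=0, c2=-2)
macro 9: S0 reads c0=1 → after 2×micro: 1; S1 reads c2=-2 → after 1×micro: 2; S2 reads c0=1 → after 1×micro: -2 ⇒ (c0=1, c1=2, c2=-2)

S1 state at macro-step 1 = 3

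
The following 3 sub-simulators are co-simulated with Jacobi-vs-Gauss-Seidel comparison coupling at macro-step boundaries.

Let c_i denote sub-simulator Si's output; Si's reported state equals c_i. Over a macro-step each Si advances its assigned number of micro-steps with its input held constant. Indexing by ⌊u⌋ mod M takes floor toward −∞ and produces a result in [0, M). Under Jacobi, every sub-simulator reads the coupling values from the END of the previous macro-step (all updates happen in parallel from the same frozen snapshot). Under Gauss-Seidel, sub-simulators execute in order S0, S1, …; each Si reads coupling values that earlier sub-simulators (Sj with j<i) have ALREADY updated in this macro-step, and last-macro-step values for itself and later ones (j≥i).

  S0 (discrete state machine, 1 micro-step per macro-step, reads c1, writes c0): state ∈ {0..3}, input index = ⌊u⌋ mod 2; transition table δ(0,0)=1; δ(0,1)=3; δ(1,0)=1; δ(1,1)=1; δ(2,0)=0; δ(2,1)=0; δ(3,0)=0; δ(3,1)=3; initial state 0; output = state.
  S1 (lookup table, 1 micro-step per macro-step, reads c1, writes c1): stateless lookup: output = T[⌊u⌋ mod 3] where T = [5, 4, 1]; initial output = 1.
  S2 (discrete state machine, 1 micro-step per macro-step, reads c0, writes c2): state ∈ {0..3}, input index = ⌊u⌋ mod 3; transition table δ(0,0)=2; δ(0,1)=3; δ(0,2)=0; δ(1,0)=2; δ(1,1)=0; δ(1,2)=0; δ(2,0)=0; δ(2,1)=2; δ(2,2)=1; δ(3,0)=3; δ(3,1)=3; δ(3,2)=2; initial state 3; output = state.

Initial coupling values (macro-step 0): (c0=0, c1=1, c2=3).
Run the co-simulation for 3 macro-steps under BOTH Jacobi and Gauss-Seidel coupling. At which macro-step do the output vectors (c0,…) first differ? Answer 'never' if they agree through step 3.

[Jacobi] macro 1: S0 reads c1=1 → after 1×micro: 3; S1 reads c1=1 → after 1×micro: 4; S2 reads c0=0 → after 1×micro: 3 ⇒ (c0=3, c1=4, c2=3)
[Jacobi] macro 2: S0 reads c1=4 → after 1×micro: 0; S1 reads c1=4 → after 1×micro: 4; S2 reads c0=3 → after 1×micro: 3 ⇒ (c0=0, c1=4, c2=3)
[Jacobi] macro 3: S0 reads c1=4 → after 1×micro: 1; S1 reads c1=4 → after 1×micro: 4; S2 reads c0=0 → after 1×micro: 3 ⇒ (c0=1, c1=4, c2=3)
[Gauss-Seidel] macro 1: S0 reads c1=1 → after 1×micro: 3; S1 reads c1=1 → after 1×micro: 4; S2 reads c0=3 → after 1×micro: 3 ⇒ (c0=3, c1=4, c2=3)
[Gauss-Seidel] macro 2: S0 reads c1=4 → after 1×micro: 0; S1 reads c1=4 → after 1×micro: 4; S2 reads c0=0 → after 1×micro: 3 ⇒ (c0=0, c1=4, c2=3)
[Gauss-Seidel] macro 3: S0 reads c1=4 → after 1×micro: 1; S1 reads c1=4 → after 1×micro: 4; S2 reads c0=1 → after 1×micro: 3 ⇒ (c0=1, c1=4, c2=3)

first divergence at macro-step: never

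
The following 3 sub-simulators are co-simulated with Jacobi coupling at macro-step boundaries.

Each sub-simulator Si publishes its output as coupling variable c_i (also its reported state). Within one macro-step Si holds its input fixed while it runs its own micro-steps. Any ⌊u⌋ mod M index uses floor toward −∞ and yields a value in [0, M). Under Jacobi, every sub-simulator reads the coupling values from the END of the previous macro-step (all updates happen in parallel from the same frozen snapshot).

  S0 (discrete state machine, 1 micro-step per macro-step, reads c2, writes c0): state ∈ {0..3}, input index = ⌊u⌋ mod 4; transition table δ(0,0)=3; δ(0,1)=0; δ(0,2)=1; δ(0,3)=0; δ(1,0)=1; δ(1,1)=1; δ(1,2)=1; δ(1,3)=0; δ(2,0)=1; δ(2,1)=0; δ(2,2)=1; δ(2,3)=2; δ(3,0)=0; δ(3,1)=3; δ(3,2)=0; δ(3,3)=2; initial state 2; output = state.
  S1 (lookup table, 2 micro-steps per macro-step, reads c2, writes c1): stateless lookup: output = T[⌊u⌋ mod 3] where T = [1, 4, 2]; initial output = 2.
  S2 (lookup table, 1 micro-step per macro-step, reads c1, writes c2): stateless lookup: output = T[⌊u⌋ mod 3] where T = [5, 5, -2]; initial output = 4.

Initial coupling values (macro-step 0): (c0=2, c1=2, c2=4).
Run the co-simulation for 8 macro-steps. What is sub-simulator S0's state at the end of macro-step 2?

S0 state at macro-step 2 = 1

macro 1: S0 reads c2=4 → after 1×micro: 1; S1 reads c2=4 → after 2×micro: 4; S2 reads c1=2 → after 1×micro: -2 ⇒ (c0=1, c1=4, c2=-2)
macro 2: S0 reads c2=-2 → after 1×micro: 1; S1 reads c2=-2 → after 2×micro: 4; S2 reads c1=4 → after 1×micro: 5 ⇒ (c0=1, c1=4, c2=5)
macro 3: S0 reads c2=5 → after 1×micro: 1; S1 reads c2=5 → after 2×micro: 2; S2 reads c1=4 → after 1×micro: 5 ⇒ (c0=1, c1=2, c2=5)
macro 4: S0 reads c2=5 → after 1×micro: 1; S1 reads c2=5 → after 2×micro: 2; S2 reads c1=2 → after 1×micro: -2 ⇒ (c0=1, c1=2, c2=-2)
macro 5: S0 reads c2=-2 → after 1×micro: 1; S1 reads c2=-2 → after 2×micro: 4; S2 reads c1=2 → after 1×micro: -2 ⇒ (c0=1, c1=4, c2=-2)
macro 6: S0 reads c2=-2 → after 1×micro: 1; S1 reads c2=-2 → after 2×micro: 4; S2 reads c1=4 → after 1×micro: 5 ⇒ (c0=1, c1=4, c2=5)
macro 7: S0 reads c2=5 → after 1×micro: 1; S1 reads c2=5 → after 2×micro: 2; S2 reads c1=4 → after 1×micro: 5 ⇒ (c0=1, c1=2, c2=5)
macro 8: S0 reads c2=5 → after 1×micro: 1; S1 reads c2=5 → after 2×micro: 2; S2 reads c1=2 → after 1×micro: -2 ⇒ (c0=1, c1=2, c2=-2)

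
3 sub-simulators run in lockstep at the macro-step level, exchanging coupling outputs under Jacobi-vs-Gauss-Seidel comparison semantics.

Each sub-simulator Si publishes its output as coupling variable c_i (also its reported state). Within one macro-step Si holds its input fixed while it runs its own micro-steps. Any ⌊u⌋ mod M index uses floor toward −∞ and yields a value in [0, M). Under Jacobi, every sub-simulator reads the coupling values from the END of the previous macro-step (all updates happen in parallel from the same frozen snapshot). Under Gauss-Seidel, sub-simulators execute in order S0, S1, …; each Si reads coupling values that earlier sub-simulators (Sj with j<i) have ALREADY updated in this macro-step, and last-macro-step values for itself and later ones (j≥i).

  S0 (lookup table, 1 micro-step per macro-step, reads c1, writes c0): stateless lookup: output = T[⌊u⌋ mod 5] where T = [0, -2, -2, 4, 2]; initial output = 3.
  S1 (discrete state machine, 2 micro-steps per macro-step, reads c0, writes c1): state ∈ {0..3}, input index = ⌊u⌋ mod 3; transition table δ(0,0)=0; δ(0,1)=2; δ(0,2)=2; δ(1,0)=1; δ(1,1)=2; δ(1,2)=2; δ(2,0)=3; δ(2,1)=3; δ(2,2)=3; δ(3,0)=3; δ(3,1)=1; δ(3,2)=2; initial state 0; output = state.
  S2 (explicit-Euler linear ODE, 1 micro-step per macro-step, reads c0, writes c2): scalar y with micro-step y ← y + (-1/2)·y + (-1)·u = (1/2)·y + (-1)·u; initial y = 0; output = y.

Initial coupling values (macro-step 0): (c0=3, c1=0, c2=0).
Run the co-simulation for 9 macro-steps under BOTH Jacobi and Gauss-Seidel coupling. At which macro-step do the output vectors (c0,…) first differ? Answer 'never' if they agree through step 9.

first divergence at macro-step: 1

[Jacobi] macro 1: S0 reads c1=0 → after 1×micro: 0; S1 reads c0=3 → after 2×micro: 0; S2 reads c0=3 → after 1×micro: -3 ⇒ (c0=0, c1=0, c2=-3)
[Jacobi] macro 2: S0 reads c1=0 → after 1×micro: 0; S1 reads c0=0 → after 2×micro: 0; S2 reads c0=0 → after 1×micro: -3/2 ⇒ (c0=0, c1=0, c2=-3/2)
[Jacobi] macro 3: S0 reads c1=0 → after 1×micro: 0; S1 reads c0=0 → after 2×micro: 0; S2 reads c0=0 → after 1×micro: -3/4 ⇒ (c0=0, c1=0, c2=-3/4)
[Jacobi] macro 4: S0 reads c1=0 → after 1×micro: 0; S1 reads c0=0 → after 2×micro: 0; S2 reads c0=0 → after 1×micro: -3/8 ⇒ (c0=0, c1=0, c2=-3/8)
[Jacobi] macro 5: S0 reads c1=0 → after 1×micro: 0; S1 reads c0=0 → after 2×micro: 0; S2 reads c0=0 → after 1×micro: -3/16 ⇒ (c0=0, c1=0, c2=-3/16)
[Jacobi] macro 6: S0 reads c1=0 → after 1×micro: 0; S1 reads c0=0 → after 2×micro: 0; S2 reads c0=0 → after 1×micro: -3/32 ⇒ (c0=0, c1=0, c2=-3/32)
[Jacobi] macro 7: S0 reads c1=0 → after 1×micro: 0; S1 reads c0=0 → after 2×micro: 0; S2 reads c0=0 → after 1×micro: -3/64 ⇒ (c0=0, c1=0, c2=-3/64)
[Jacobi] macro 8: S0 reads c1=0 → after 1×micro: 0; S1 reads c0=0 → after 2×micro: 0; S2 reads c0=0 → after 1×micro: -3/128 ⇒ (c0=0, c1=0, c2=-3/128)
[Jacobi] macro 9: S0 reads c1=0 → after 1×micro: 0; S1 reads c0=0 → after 2×micro: 0; S2 reads c0=0 → after 1×micro: -3/256 ⇒ (c0=0, c1=0, c2=-3/256)
[Gauss-Seidel] macro 1: S0 reads c1=0 → after 1×micro: 0; S1 reads c0=0 → after 2×micro: 0; S2 reads c0=0 → after 1×micro: 0 ⇒ (c0=0, c1=0, c2=0)
[Gauss-Seidel] macro 2: S0 reads c1=0 → after 1×micro: 0; S1 reads c0=0 → after 2×micro: 0; S2 reads c0=0 → after 1×micro: 0 ⇒ (c0=0, c1=0, c2=0)
[Gauss-Seidel] macro 3: S0 reads c1=0 → after 1×micro: 0; S1 reads c0=0 → after 2×micro: 0; S2 reads c0=0 → after 1×micro: 0 ⇒ (c0=0, c1=0, c2=0)
[Gauss-Seidel] macro 4: S0 reads c1=0 → after 1×micro: 0; S1 reads c0=0 → after 2×micro: 0; S2 reads c0=0 → after 1×micro: 0 ⇒ (c0=0, c1=0, c2=0)
[Gauss-Seidel] macro 5: S0 reads c1=0 → after 1×micro: 0; S1 reads c0=0 → after 2×micro: 0; S2 reads c0=0 → after 1×micro: 0 ⇒ (c0=0, c1=0, c2=0)
[Gauss-Seidel] macro 6: S0 reads c1=0 → after 1×micro: 0; S1 reads c0=0 → after 2×micro: 0; S2 reads c0=0 → after 1×micro: 0 ⇒ (c0=0, c1=0, c2=0)
[Gauss-Seidel] macro 7: S0 reads c1=0 → after 1×micro: 0; S1 reads c0=0 → after 2×micro: 0; S2 reads c0=0 → after 1×micro: 0 ⇒ (c0=0, c1=0, c2=0)
[Gauss-Seidel] macro 8: S0 reads c1=0 → after 1×micro: 0; S1 reads c0=0 → after 2×micro: 0; S2 reads c0=0 → after 1×micro: 0 ⇒ (c0=0, c1=0, c2=0)
[Gauss-Seidel] macro 9: S0 reads c1=0 → after 1×micro: 0; S1 reads c0=0 → after 2×micro: 0; S2 reads c0=0 → after 1×micro: 0 ⇒ (c0=0, c1=0, c2=0)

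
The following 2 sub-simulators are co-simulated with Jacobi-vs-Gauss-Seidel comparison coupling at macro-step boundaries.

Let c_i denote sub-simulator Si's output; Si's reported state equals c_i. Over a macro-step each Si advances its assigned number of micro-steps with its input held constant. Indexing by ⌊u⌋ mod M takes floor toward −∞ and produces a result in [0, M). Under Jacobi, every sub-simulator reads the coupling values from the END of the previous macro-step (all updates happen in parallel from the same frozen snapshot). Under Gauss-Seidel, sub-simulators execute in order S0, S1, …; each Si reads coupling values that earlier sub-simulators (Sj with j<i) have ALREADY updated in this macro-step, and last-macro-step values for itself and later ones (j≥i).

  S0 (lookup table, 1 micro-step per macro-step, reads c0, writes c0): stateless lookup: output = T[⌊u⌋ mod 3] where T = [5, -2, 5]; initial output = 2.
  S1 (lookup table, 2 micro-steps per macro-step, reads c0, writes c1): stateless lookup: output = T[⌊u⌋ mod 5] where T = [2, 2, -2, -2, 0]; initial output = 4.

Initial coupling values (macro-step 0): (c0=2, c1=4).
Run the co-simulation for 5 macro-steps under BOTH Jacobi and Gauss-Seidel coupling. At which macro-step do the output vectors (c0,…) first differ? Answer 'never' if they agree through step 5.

[Jacobi] macro 1: S0 reads c0=2 → after 1×micro: 5; S1 reads c0=2 → after 2×micro: -2 ⇒ (c0=5, c1=-2)
[Jacobi] macro 2: S0 reads c0=5 → after 1×micro: 5; S1 reads c0=5 → after 2×micro: 2 ⇒ (c0=5, c1=2)
[Jacobi] macro 3: S0 reads c0=5 → after 1×micro: 5; S1 reads c0=5 → after 2×micro: 2 ⇒ (c0=5, c1=2)
[Jacobi] macro 4: S0 reads c0=5 → after 1×micro: 5; S1 reads c0=5 → after 2×micro: 2 ⇒ (c0=5, c1=2)
[Jacobi] macro 5: S0 reads c0=5 → after 1×micro: 5; S1 reads c0=5 → after 2×micro: 2 ⇒ (c0=5, c1=2)
[Gauss-Seidel] macro 1: S0 reads c0=2 → after 1×micro: 5; S1 reads c0=5 → after 2×micro: 2 ⇒ (c0=5, c1=2)
[Gauss-Seidel] macro 2: S0 reads c0=5 → after 1×micro: 5; S1 reads c0=5 → after 2×micro: 2 ⇒ (c0=5, c1=2)
[Gauss-Seidel] macro 3: S0 reads c0=5 → after 1×micro: 5; S1 reads c0=5 → after 2×micro: 2 ⇒ (c0=5, c1=2)
[Gauss-Seidel] macro 4: S0 reads c0=5 → after 1×micro: 5; S1 reads c0=5 → after 2×micro: 2 ⇒ (c0=5, c1=2)
[Gauss-Seidel] macro 5: S0 reads c0=5 → after 1×micro: 5; S1 reads c0=5 → after 2×micro: 2 ⇒ (c0=5, c1=2)

first divergence at macro-step: 1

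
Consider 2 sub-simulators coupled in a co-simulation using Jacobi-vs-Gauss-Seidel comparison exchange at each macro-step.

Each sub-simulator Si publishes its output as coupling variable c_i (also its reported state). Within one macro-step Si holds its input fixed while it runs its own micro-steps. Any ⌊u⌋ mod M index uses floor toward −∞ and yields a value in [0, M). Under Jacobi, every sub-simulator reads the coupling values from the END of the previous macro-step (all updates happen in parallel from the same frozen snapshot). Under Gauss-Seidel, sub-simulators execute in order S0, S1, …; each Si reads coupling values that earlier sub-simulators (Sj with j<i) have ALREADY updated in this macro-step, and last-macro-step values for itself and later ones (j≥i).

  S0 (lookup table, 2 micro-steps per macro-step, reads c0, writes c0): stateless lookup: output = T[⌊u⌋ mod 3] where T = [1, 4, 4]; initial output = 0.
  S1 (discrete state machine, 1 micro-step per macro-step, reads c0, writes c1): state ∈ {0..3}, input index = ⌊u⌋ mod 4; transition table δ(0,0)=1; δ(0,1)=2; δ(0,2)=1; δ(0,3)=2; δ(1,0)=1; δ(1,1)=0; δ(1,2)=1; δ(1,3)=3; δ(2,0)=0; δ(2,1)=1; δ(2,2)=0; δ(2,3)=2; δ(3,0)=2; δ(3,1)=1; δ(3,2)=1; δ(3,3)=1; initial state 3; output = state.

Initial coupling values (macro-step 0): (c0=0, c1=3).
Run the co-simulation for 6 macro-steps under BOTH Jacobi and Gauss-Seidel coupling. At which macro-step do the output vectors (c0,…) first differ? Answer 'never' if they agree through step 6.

[Jacobi] macro 1: S0 reads c0=0 → after 2×micro: 1; S1 reads c0=0 → after 1×micro: 2 ⇒ (c0=1, c1=2)
[Jacobi] macro 2: S0 reads c0=1 → after 2×micro: 4; S1 reads c0=1 → after 1×micro: 1 ⇒ (c0=4, c1=1)
[Jacobi] macro 3: S0 reads c0=4 → after 2×micro: 4; S1 reads c0=4 → after 1×micro: 1 ⇒ (c0=4, c1=1)
[Jacobi] macro 4: S0 reads c0=4 → after 2×micro: 4; S1 reads c0=4 → after 1×micro: 1 ⇒ (c0=4, c1=1)
[Jacobi] macro 5: S0 reads c0=4 → after 2×micro: 4; S1 reads c0=4 → after 1×micro: 1 ⇒ (c0=4, c1=1)
[Jacobi] macro 6: S0 reads c0=4 → after 2×micro: 4; S1 reads c0=4 → after 1×micro: 1 ⇒ (c0=4, c1=1)
[Gauss-Seidel] macro 1: S0 reads c0=0 → after 2×micro: 1; S1 reads c0=1 → after 1×micro: 1 ⇒ (c0=1, c1=1)
[Gauss-Seidel] macro 2: S0 reads c0=1 → after 2×micro: 4; S1 reads c0=4 → after 1×micro: 1 ⇒ (c0=4, c1=1)
[Gauss-Seidel] macro 3: S0 reads c0=4 → after 2×micro: 4; S1 reads c0=4 → after 1×micro: 1 ⇒ (c0=4, c1=1)
[Gauss-Seidel] macro 4: S0 reads c0=4 → after 2×micro: 4; S1 reads c0=4 → after 1×micro: 1 ⇒ (c0=4, c1=1)
[Gauss-Seidel] macro 5: S0 reads c0=4 → after 2×micro: 4; S1 reads c0=4 → after 1×micro: 1 ⇒ (c0=4, c1=1)
[Gauss-Seidel] macro 6: S0 reads c0=4 → after 2×micro: 4; S1 reads c0=4 → after 1×micro: 1 ⇒ (c0=4, c1=1)

first divergence at macro-step: 1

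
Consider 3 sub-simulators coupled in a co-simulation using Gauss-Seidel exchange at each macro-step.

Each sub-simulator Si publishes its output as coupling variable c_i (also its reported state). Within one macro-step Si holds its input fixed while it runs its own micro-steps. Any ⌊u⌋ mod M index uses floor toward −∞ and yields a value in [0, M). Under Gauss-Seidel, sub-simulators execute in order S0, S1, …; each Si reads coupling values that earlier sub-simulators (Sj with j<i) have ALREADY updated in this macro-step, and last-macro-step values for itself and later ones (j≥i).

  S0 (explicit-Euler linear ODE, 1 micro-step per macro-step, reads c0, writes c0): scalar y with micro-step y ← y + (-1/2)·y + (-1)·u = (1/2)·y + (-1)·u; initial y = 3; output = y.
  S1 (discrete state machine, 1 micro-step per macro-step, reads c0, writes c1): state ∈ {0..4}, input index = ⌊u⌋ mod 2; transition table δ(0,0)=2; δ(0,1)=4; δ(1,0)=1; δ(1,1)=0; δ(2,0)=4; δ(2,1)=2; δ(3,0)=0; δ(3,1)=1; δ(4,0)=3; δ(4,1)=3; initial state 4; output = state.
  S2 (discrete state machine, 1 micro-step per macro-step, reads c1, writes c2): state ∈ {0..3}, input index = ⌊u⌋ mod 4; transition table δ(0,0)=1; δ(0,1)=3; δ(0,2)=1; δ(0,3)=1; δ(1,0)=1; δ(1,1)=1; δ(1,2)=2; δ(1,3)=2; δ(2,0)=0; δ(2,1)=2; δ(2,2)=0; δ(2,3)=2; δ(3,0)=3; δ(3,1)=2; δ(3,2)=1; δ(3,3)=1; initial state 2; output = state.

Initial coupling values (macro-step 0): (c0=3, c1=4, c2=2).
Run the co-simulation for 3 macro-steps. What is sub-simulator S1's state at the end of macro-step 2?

S1 state at macro-step 2 = 0

macro 1: S0 reads c0=3 → after 1×micro: -3/2; S1 reads c0=-3/2 → after 1×micro: 3; S2 reads c1=3 → after 1×micro: 2 ⇒ (c0=-3/2, c1=3, c2=2)
macro 2: S0 reads c0=-3/2 → after 1×micro: 3/4; S1 reads c0=3/4 → after 1×micro: 0; S2 reads c1=0 → after 1×micro: 0 ⇒ (c0=3/4, c1=0, c2=0)
macro 3: S0 reads c0=3/4 → after 1×micro: -3/8; S1 reads c0=-3/8 → after 1×micro: 4; S2 reads c1=4 → after 1×micro: 1 ⇒ (c0=-3/8, c1=4, c2=1)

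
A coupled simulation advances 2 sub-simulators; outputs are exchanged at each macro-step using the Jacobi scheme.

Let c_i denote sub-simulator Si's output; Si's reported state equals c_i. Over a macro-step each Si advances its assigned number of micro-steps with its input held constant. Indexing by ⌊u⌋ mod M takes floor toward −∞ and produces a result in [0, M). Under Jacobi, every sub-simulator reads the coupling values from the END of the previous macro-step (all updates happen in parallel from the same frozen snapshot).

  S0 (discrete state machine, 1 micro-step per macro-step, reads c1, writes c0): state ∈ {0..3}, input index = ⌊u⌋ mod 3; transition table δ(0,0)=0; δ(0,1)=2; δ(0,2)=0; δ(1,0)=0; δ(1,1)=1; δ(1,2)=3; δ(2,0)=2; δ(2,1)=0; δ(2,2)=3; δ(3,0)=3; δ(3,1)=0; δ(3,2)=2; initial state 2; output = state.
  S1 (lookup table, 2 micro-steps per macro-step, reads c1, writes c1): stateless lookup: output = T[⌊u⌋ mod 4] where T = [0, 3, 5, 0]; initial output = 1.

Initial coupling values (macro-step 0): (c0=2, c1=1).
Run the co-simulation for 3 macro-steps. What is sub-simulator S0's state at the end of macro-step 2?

S0 state at macro-step 2 = 0

macro 1: S0 reads c1=1 → after 1×micro: 0; S1 reads c1=1 → after 2×micro: 3 ⇒ (c0=0, c1=3)
macro 2: S0 reads c1=3 → after 1×micro: 0; S1 reads c1=3 → after 2×micro: 0 ⇒ (c0=0, c1=0)
macro 3: S0 reads c1=0 → after 1×micro: 0; S1 reads c1=0 → after 2×micro: 0 ⇒ (c0=0, c1=0)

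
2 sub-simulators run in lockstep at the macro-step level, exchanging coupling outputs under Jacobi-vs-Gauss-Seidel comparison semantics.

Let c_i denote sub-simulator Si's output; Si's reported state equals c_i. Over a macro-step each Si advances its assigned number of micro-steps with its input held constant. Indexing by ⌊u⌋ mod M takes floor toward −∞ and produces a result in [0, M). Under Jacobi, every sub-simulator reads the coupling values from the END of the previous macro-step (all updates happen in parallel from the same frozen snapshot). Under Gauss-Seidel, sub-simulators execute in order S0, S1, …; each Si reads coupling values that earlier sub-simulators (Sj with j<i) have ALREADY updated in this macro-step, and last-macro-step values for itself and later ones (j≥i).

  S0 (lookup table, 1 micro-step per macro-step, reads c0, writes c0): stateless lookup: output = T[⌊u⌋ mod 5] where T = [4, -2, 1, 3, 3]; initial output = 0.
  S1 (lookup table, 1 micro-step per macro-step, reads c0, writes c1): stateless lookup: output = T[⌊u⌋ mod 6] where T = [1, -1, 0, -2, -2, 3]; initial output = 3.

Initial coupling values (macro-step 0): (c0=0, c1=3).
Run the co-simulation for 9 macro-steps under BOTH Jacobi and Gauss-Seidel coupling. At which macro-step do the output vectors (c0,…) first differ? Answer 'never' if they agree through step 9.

first divergence at macro-step: 1

[Jacobi] macro 1: S0 reads c0=0 → after 1×micro: 4; S1 reads c0=0 → after 1×micro: 1 ⇒ (c0=4, c1=1)
[Jacobi] macro 2: S0 reads c0=4 → after 1×micro: 3; S1 reads c0=4 → after 1×micro: -2 ⇒ (c0=3, c1=-2)
[Jacobi] macro 3: S0 reads c0=3 → after 1×micro: 3; S1 reads c0=3 → after 1×micro: -2 ⇒ (c0=3, c1=-2)
[Jacobi] macro 4: S0 reads c0=3 → after 1×micro: 3; S1 reads c0=3 → after 1×micro: -2 ⇒ (c0=3, c1=-2)
[Jacobi] macro 5: S0 reads c0=3 → after 1×micro: 3; S1 reads c0=3 → after 1×micro: -2 ⇒ (c0=3, c1=-2)
[Jacobi] macro 6: S0 reads c0=3 → after 1×micro: 3; S1 reads c0=3 → after 1×micro: -2 ⇒ (c0=3, c1=-2)
[Jacobi] macro 7: S0 reads c0=3 → after 1×micro: 3; S1 reads c0=3 → after 1×micro: -2 ⇒ (c0=3, c1=-2)
[Jacobi] macro 8: S0 reads c0=3 → after 1×micro: 3; S1 reads c0=3 → after 1×micro: -2 ⇒ (c0=3, c1=-2)
[Jacobi] macro 9: S0 reads c0=3 → after 1×micro: 3; S1 reads c0=3 → after 1×micro: -2 ⇒ (c0=3, c1=-2)
[Gauss-Seidel] macro 1: S0 reads c0=0 → after 1×micro: 4; S1 reads c0=4 → after 1×micro: -2 ⇒ (c0=4, c1=-2)
[Gauss-Seidel] macro 2: S0 reads c0=4 → after 1×micro: 3; S1 reads c0=3 → after 1×micro: -2 ⇒ (c0=3, c1=-2)
[Gauss-Seidel] macro 3: S0 reads c0=3 → after 1×micro: 3; S1 reads c0=3 → after 1×micro: -2 ⇒ (c0=3, c1=-2)
[Gauss-Seidel] macro 4: S0 reads c0=3 → after 1×micro: 3; S1 reads c0=3 → after 1×micro: -2 ⇒ (c0=3, c1=-2)
[Gauss-Seidel] macro 5: S0 reads c0=3 → after 1×micro: 3; S1 reads c0=3 → after 1×micro: -2 ⇒ (c0=3, c1=-2)
[Gauss-Seidel] macro 6: S0 reads c0=3 → after 1×micro: 3; S1 reads c0=3 → after 1×micro: -2 ⇒ (c0=3, c1=-2)
[Gauss-Seidel] macro 7: S0 reads c0=3 → after 1×micro: 3; S1 reads c0=3 → after 1×micro: -2 ⇒ (c0=3, c1=-2)
[Gauss-Seidel] macro 8: S0 reads c0=3 → after 1×micro: 3; S1 reads c0=3 → after 1×micro: -2 ⇒ (c0=3, c1=-2)
[Gauss-Seidel] macro 9: S0 reads c0=3 → after 1×micro: 3; S1 reads c0=3 → after 1×micro: -2 ⇒ (c0=3, c1=-2)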